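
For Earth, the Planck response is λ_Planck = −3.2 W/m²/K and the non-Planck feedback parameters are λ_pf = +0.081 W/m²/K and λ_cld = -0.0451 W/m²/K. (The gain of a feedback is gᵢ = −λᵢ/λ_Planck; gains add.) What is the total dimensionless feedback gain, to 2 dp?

Convert to gains: g_pf = 0.081/3.2 = 0.02531; g_cld = -0.0451/3.2 = -0.01409.
Total gain g = 0.01122.

0.01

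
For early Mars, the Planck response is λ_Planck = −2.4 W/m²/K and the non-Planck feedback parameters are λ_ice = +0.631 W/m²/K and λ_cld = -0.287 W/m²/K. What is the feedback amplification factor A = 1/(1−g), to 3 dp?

Convert to gains: g_ice = 0.631/2.4 = 0.2629; g_cld = -0.287/2.4 = -0.1196.
Total gain g = 0.1433.
A = 1/(1 − 0.1433) = 1.167.

1.167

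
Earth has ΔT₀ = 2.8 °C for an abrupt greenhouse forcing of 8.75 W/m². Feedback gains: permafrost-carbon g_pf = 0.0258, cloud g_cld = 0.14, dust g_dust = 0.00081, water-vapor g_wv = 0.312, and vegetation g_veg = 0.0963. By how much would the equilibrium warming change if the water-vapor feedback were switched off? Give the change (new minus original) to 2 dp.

Original: g = 0.57491, ΔT = 2.8/(1−0.57491) = 6.5868 °C.
Without water-vapor: g' = 0.26291, ΔT' = 2.8/(1−0.26291) = 3.7987 °C.
Change = 3.7987 − 6.5868 = -2.79 °C.

-2.79 °C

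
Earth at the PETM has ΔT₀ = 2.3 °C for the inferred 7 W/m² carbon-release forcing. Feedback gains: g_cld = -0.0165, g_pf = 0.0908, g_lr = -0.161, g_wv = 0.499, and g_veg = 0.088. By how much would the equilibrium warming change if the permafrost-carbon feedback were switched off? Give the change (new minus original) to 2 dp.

Original: g = 0.5003, ΔT = 2.3/(1−0.5003) = 4.6028 °C.
Without permafrost-carbon: g' = 0.4095, ΔT' = 2.3/(1−0.4095) = 3.8950 °C.
Change = 3.8950 − 4.6028 = -0.71 °C.

-0.71 °C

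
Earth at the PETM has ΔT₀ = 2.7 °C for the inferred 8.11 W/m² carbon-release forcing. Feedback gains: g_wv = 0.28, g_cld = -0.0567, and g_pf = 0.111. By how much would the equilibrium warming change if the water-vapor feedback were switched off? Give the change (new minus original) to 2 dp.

Original: g = 0.3343, ΔT = 2.7/(1−0.3343) = 4.0559 °C.
Without water-vapor: g' = 0.0543, ΔT' = 2.7/(1−0.0543) = 2.8550 °C.
Change = 2.8550 − 4.0559 = -1.20 °C.

-1.20 °C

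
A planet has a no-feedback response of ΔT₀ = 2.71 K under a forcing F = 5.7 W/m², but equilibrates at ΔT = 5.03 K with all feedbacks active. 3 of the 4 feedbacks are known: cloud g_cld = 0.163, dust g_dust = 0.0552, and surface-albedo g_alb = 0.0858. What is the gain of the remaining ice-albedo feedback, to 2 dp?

0.16

Amplification A = ΔT/ΔT₀ = 5.03/2.71 = 1.856.
Total gain g = 1 − 1/A = 1 − 1/1.856 = 0.4612.
Known gains sum to 0.163 + 0.0552 + 0.0858 = 0.304.
g_ice = 0.4612 − 0.304 = 0.16.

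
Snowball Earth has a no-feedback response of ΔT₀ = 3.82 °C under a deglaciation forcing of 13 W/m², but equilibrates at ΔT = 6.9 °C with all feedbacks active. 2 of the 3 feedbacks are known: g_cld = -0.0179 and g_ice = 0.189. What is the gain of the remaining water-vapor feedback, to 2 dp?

0.28

Amplification A = ΔT/ΔT₀ = 6.9/3.82 = 1.806.
Total gain g = 1 − 1/A = 1 − 1/1.806 = 0.4463.
Known gains sum to -0.0179 + 0.189 = 0.1711.
g_wv = 0.4463 − 0.1711 = 0.28.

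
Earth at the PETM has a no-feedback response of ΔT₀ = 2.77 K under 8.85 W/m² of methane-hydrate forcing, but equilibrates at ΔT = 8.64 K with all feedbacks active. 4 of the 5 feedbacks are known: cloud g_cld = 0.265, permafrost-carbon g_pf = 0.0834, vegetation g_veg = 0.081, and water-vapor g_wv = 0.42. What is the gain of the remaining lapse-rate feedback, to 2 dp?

-0.17

Amplification A = ΔT/ΔT₀ = 8.64/2.77 = 3.119.
Total gain g = 1 − 1/A = 1 − 1/3.119 = 0.6794.
Known gains sum to 0.265 + 0.0834 + 0.081 + 0.42 = 0.8494.
g_lr = 0.6794 − 0.8494 = -0.17.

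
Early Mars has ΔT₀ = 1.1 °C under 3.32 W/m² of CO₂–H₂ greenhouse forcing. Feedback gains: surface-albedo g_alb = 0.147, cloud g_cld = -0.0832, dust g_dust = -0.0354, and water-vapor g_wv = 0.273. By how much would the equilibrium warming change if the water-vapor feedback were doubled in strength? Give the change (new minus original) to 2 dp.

1.01 °C

Original: g = 0.3014, ΔT = 1.1/(1−0.3014) = 1.5746 °C.
With doubled water-vapor: g' = 0.5744, ΔT' = 1.1/(1−0.5744) = 2.5846 °C.
Change = 2.5846 − 1.5746 = 1.01 °C.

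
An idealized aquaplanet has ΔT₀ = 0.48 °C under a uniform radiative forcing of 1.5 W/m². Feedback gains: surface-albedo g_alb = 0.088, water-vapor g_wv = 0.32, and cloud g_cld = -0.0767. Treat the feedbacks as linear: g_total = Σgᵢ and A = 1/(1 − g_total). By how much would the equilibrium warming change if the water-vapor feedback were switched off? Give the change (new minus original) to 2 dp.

Original: g = 0.3313, ΔT = 0.48/(1−0.3313) = 0.7178 °C.
Without water-vapor: g' = 0.0113, ΔT' = 0.48/(1−0.0113) = 0.4855 °C.
Change = 0.4855 − 0.7178 = -0.23 °C.

-0.23 °C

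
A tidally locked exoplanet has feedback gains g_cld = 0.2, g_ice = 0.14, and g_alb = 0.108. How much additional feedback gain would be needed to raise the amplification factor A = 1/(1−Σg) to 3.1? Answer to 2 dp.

0.23

Current total gain = 0.448.
Target gain for A = 3.1: g* = 1 − 1/3.1 = 0.6774.
Additional gain needed = 0.6774 − 0.448 = 0.23.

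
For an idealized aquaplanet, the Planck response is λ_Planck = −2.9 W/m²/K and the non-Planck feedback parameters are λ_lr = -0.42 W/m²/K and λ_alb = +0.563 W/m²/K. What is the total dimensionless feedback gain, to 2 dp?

Convert to gains: g_lr = -0.42/2.9 = -0.1448; g_alb = 0.563/2.9 = 0.1941.
Total gain g = 0.0493.

0.05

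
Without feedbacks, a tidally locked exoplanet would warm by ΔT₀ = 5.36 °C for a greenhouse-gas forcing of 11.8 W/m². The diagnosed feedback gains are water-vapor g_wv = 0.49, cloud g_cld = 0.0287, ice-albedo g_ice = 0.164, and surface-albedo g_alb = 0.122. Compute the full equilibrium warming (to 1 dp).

Total gain g = 0.49 + 0.0287 + 0.164 + 0.122 = 0.8047.
Amplification A = 1/(1 − 0.8047) = 5.12.
ΔT = 5.36 × 5.12 = 27.4 °C.

27.4 °C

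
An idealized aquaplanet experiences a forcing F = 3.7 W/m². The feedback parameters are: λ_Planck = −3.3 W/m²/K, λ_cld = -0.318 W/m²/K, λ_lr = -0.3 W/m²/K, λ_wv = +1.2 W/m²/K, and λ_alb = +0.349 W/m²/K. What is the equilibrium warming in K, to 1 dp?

1.6 K

Net feedback parameter λ = (−3.3) + (-0.318) + (-0.3) + (+1.2) + (+0.349) = -2.369 W/m²/K.
ΔT = −F/λ = −3.7/(-2.369) = 1.6 K.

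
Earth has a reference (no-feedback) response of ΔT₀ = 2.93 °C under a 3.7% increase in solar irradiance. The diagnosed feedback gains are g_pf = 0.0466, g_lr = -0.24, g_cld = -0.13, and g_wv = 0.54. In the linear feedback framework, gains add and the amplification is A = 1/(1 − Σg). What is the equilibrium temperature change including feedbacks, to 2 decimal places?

Total gain g = 0.0466 − 0.24 − 0.13 + 0.54 = 0.2166.
Amplification A = 1/(1 − 0.2166) = 1.276.
ΔT = 2.93 × 1.276 = 3.74 °C.

3.74 °C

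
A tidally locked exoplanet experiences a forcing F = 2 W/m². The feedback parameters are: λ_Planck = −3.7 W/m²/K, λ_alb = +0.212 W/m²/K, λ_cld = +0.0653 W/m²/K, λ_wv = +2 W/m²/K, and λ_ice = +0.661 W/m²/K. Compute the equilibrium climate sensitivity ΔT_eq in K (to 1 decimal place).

Net feedback parameter λ = (−3.7) + (+0.212) + (+0.0653) + (+2) + (+0.661) = -0.7617 W/m²/K.
ΔT = −F/λ = −2/(-0.7617) = 2.6 K.

2.6 K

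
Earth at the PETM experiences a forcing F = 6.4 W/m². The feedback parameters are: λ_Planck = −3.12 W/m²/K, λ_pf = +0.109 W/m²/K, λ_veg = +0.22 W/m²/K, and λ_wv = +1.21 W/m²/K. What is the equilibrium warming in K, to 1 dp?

Net feedback parameter λ = (−3.12) + (+0.109) + (+0.22) + (+1.21) = -1.581 W/m²/K.
ΔT = −F/λ = −6.4/(-1.581) = 4.0 K.

4.0 K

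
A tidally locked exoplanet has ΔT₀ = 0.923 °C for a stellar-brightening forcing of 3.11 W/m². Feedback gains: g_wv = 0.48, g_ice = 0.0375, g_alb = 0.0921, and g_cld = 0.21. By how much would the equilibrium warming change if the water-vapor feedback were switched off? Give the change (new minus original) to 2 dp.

-3.72 °C

Original: g = 0.8196, ΔT = 0.923/(1−0.8196) = 5.1164 °C.
Without water-vapor: g' = 0.3396, ΔT' = 0.923/(1−0.3396) = 1.3976 °C.
Change = 1.3976 − 5.1164 = -3.72 °C.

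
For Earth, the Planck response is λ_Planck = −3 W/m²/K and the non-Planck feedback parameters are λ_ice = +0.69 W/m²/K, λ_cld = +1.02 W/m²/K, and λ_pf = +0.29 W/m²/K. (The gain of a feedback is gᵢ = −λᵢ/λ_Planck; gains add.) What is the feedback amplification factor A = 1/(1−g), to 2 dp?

Convert to gains: g_ice = 0.69/3 = 0.23; g_cld = 1.02/3 = 0.34; g_pf = 0.29/3 = 0.09667.
Total gain g = 0.66667.
A = 1/(1 − 0.66667) = 3.00.

3.00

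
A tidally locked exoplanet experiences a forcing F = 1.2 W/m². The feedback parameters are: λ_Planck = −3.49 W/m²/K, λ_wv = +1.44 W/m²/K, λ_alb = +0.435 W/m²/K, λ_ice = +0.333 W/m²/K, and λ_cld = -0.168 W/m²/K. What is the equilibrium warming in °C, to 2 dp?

0.83 °C

Net feedback parameter λ = (−3.49) + (+1.44) + (+0.435) + (+0.333) + (-0.168) = -1.45 W/m²/K.
ΔT = −F/λ = −1.2/(-1.45) = 0.83 °C.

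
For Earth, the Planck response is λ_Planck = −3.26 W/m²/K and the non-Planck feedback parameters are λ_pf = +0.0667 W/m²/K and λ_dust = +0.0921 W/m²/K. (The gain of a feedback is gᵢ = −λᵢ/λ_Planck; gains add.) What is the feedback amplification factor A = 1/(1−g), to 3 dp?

1.051

Convert to gains: g_pf = 0.0667/3.26 = 0.02046; g_dust = 0.0921/3.26 = 0.02825.
Total gain g = 0.04871.
A = 1/(1 − 0.04871) = 1.051.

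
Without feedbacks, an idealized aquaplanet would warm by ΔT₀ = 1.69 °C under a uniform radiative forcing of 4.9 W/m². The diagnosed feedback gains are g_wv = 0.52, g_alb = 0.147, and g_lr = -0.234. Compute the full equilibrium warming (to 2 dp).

2.98 °C

Total gain g = 0.52 + 0.147 − 0.234 = 0.433.
Amplification A = 1/(1 − 0.433) = 1.764.
ΔT = 1.69 × 1.764 = 2.98 °C.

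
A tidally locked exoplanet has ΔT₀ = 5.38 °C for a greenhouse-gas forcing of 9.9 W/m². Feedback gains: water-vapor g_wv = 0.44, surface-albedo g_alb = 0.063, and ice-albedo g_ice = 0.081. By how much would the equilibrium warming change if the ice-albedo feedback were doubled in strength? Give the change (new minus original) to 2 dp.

3.13 °C

Original: g = 0.584, ΔT = 5.38/(1−0.584) = 12.9327 °C.
With doubled ice-albedo: g' = 0.665, ΔT' = 5.38/(1−0.665) = 16.0597 °C.
Change = 16.0597 − 12.9327 = 3.13 °C.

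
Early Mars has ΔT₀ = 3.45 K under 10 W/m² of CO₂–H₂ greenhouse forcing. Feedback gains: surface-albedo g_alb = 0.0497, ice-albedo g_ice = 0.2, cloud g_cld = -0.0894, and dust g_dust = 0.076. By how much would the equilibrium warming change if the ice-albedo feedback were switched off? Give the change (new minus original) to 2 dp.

-0.94 K

Original: g = 0.2363, ΔT = 3.45/(1−0.2363) = 4.5175 K.
Without ice-albedo: g' = 0.0363, ΔT' = 3.45/(1−0.0363) = 3.5800 K.
Change = 3.5800 − 4.5175 = -0.94 K.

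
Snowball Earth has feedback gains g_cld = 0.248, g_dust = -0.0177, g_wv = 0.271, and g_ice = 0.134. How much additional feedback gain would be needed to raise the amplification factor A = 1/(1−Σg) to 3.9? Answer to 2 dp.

0.11

Current total gain = 0.6353.
Target gain for A = 3.9: g* = 1 − 1/3.9 = 0.7436.
Additional gain needed = 0.7436 − 0.6353 = 0.11.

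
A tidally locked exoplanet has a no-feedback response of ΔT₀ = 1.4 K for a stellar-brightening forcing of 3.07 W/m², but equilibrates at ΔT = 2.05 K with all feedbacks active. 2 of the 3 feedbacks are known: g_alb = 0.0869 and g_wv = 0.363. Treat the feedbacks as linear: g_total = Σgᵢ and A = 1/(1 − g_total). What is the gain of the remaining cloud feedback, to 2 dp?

Amplification A = ΔT/ΔT₀ = 2.05/1.4 = 1.464.
Total gain g = 1 − 1/A = 1 − 1/1.464 = 0.3169.
Known gains sum to 0.0869 + 0.363 = 0.4499.
g_cld = 0.3169 − 0.4499 = -0.13.

-0.13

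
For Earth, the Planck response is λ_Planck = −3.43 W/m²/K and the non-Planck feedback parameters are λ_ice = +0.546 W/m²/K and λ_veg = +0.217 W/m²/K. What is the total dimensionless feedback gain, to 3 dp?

0.222

Convert to gains: g_ice = 0.546/3.43 = 0.1592; g_veg = 0.217/3.43 = 0.06327.
Total gain g = 0.22247.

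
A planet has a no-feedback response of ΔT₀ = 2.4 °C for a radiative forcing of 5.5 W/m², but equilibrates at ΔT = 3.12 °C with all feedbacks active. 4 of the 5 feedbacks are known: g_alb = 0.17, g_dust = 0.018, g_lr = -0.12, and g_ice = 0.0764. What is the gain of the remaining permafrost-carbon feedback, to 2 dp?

Amplification A = ΔT/ΔT₀ = 3.12/2.4 = 1.3.
Total gain g = 1 − 1/A = 1 − 1/1.3 = 0.2308.
Known gains sum to 0.17 + 0.018 − 0.12 + 0.0764 = 0.1444.
g_pf = 0.2308 − 0.1444 = 0.09.

0.09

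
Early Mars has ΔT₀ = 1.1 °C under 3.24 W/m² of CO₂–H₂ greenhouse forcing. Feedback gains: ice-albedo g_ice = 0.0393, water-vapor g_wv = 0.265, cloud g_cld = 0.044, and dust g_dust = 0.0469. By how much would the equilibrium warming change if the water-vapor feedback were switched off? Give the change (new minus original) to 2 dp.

Original: g = 0.3952, ΔT = 1.1/(1−0.3952) = 1.8188 °C.
Without water-vapor: g' = 0.1302, ΔT' = 1.1/(1−0.1302) = 1.2647 °C.
Change = 1.2647 − 1.8188 = -0.55 °C.

-0.55 °C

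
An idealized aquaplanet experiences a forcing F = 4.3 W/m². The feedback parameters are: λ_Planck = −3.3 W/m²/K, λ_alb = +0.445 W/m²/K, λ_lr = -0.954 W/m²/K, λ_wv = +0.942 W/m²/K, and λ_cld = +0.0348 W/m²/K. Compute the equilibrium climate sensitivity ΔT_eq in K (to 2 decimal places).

Net feedback parameter λ = (−3.3) + (+0.445) + (-0.954) + (+0.942) + (+0.0348) = -2.8322 W/m²/K.
ΔT = −F/λ = −4.3/(-2.8322) = 1.52 K.

1.52 K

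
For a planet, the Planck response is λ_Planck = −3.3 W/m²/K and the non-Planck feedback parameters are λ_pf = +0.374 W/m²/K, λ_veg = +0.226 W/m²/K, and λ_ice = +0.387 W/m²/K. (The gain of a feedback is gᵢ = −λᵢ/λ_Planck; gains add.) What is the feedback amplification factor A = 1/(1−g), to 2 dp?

Convert to gains: g_pf = 0.374/3.3 = 0.1133; g_veg = 0.226/3.3 = 0.06848; g_ice = 0.387/3.3 = 0.1173.
Total gain g = 0.29908.
A = 1/(1 − 0.29908) = 1.43.

1.43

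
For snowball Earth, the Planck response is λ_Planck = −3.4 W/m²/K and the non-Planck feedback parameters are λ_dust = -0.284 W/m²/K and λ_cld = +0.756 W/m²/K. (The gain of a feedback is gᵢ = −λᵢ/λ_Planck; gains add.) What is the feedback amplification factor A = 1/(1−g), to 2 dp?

Convert to gains: g_dust = -0.284/3.4 = -0.08353; g_cld = 0.756/3.4 = 0.2224.
Total gain g = 0.13887.
A = 1/(1 − 0.13887) = 1.16.

1.16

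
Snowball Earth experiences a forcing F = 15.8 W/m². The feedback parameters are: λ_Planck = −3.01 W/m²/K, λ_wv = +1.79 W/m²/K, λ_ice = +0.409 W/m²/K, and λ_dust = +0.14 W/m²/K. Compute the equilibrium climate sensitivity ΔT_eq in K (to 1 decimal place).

23.5 K

Net feedback parameter λ = (−3.01) + (+1.79) + (+0.409) + (+0.14) = -0.671 W/m²/K.
ΔT = −F/λ = −15.8/(-0.671) = 23.5 K.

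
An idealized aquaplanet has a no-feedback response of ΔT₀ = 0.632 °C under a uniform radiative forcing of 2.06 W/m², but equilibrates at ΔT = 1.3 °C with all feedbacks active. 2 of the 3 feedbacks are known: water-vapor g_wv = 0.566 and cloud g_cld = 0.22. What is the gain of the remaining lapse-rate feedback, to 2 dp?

Amplification A = ΔT/ΔT₀ = 1.3/0.632 = 2.057.
Total gain g = 1 − 1/A = 1 − 1/2.057 = 0.5139.
Known gains sum to 0.566 + 0.22 = 0.786.
g_lr = 0.5139 − 0.786 = -0.27.

-0.27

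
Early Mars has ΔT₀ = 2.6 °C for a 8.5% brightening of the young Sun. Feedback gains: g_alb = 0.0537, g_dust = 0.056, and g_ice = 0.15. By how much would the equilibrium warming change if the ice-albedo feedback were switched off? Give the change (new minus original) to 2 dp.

-0.59 °C

Original: g = 0.2597, ΔT = 2.6/(1−0.2597) = 3.5121 °C.
Without ice-albedo: g' = 0.1097, ΔT' = 2.6/(1−0.1097) = 2.9204 °C.
Change = 2.9204 − 3.5121 = -0.59 °C.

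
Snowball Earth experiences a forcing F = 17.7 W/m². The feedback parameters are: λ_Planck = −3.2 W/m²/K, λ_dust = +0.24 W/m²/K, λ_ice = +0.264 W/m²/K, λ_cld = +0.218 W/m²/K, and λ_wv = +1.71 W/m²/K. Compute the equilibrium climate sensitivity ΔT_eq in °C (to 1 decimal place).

23.0 °C

Net feedback parameter λ = (−3.2) + (+0.24) + (+0.264) + (+0.218) + (+1.71) = -0.768 W/m²/K.
ΔT = −F/λ = −17.7/(-0.768) = 23.0 °C.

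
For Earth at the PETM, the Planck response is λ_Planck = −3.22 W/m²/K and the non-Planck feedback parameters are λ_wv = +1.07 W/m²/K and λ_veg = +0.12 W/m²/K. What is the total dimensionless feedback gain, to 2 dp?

0.37

Convert to gains: g_wv = 1.07/3.22 = 0.3323; g_veg = 0.12/3.22 = 0.03727.
Total gain g = 0.36957.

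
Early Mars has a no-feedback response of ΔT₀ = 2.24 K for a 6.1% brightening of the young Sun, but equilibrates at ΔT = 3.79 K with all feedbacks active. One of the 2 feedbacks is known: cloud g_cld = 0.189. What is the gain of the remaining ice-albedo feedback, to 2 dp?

0.22

Amplification A = ΔT/ΔT₀ = 3.79/2.24 = 1.692.
Total gain g = 1 − 1/A = 1 − 1/1.692 = 0.409.
The known gain is 0.189.
g_ice = 0.409 − 0.189 = 0.22.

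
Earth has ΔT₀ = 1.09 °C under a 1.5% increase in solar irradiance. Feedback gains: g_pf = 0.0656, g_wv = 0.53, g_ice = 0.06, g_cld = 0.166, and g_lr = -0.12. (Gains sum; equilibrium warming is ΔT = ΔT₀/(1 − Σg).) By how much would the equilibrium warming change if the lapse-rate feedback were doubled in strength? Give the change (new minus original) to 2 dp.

Original: g = 0.7016, ΔT = 1.09/(1−0.7016) = 3.6528 °C.
With doubled lapse-rate: g' = 0.5816, ΔT' = 1.09/(1−0.5816) = 2.6052 °C.
Change = 2.6052 − 3.6528 = -1.05 °C.

-1.05 °C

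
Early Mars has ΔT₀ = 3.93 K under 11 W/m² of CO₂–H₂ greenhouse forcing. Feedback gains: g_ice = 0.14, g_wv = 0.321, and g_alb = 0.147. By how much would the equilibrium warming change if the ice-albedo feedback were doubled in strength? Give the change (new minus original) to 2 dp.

5.57 K

Original: g = 0.608, ΔT = 3.93/(1−0.608) = 10.0255 K.
With doubled ice-albedo: g' = 0.748, ΔT' = 3.93/(1−0.748) = 15.5952 K.
Change = 15.5952 − 10.0255 = 5.57 K.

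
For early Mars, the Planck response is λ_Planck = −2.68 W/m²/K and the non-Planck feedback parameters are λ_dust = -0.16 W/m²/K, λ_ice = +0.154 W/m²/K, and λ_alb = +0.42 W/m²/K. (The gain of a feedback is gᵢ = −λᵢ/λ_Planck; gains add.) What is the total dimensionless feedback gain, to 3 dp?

0.154

Convert to gains: g_dust = -0.16/2.68 = -0.0597; g_ice = 0.154/2.68 = 0.05746; g_alb = 0.42/2.68 = 0.1567.
Total gain g = 0.15446.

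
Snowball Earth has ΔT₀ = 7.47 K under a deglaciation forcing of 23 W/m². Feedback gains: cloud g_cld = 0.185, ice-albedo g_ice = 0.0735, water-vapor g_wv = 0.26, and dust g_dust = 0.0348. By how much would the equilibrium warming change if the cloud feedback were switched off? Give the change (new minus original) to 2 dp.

Original: g = 0.5533, ΔT = 7.47/(1−0.5533) = 16.7226 K.
Without cloud: g' = 0.3683, ΔT' = 7.47/(1−0.3683) = 11.8252 K.
Change = 11.8252 − 16.7226 = -4.90 K.

-4.90 K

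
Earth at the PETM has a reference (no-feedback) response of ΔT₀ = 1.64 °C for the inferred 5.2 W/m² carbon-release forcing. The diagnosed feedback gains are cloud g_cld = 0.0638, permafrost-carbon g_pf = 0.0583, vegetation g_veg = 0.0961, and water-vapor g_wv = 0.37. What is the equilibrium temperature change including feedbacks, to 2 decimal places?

3.98 °C

Total gain g = 0.0638 + 0.0583 + 0.0961 + 0.37 = 0.5882.
Amplification A = 1/(1 − 0.5882) = 2.428.
ΔT = 1.64 × 2.428 = 3.98 °C.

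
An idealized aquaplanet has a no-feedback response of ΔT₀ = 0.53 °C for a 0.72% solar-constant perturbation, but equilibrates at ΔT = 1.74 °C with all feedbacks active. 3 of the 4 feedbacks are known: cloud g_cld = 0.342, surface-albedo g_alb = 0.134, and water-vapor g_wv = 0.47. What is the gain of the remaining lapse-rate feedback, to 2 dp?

-0.25

Amplification A = ΔT/ΔT₀ = 1.74/0.53 = 3.283.
Total gain g = 1 − 1/A = 1 − 1/3.283 = 0.6954.
Known gains sum to 0.342 + 0.134 + 0.47 = 0.946.
g_lr = 0.6954 − 0.946 = -0.25.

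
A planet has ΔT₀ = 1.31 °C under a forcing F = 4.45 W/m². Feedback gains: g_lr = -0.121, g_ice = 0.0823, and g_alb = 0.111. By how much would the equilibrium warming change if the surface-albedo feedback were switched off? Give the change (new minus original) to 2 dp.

-0.15 °C

Original: g = 0.0723, ΔT = 1.31/(1−0.0723) = 1.4121 °C.
Without surface-albedo: g' = -0.0387, ΔT' = 1.31/(1+0.0387) = 1.2612 °C.
Change = 1.2612 − 1.4121 = -0.15 °C.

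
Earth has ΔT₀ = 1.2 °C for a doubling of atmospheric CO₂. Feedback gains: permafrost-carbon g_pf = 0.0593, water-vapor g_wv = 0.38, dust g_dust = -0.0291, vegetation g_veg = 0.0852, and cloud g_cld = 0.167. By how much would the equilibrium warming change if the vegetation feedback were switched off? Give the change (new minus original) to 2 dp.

Original: g = 0.6624, ΔT = 1.2/(1−0.6624) = 3.5545 °C.
Without vegetation: g' = 0.5772, ΔT' = 1.2/(1−0.5772) = 2.8382 °C.
Change = 2.8382 − 3.5545 = -0.72 °C.

-0.72 °C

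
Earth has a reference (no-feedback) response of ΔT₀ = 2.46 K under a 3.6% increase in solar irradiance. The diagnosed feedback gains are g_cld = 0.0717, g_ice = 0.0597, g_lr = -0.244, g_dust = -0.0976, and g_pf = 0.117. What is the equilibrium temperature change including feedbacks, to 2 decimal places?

Total gain g = 0.0717 + 0.0597 − 0.244 − 0.0976 + 0.117 = -0.0932.
Amplification A = 1/(1 + 0.0932) = 0.9147.
ΔT = 2.46 × 0.9147 = 2.25 K.

2.25 K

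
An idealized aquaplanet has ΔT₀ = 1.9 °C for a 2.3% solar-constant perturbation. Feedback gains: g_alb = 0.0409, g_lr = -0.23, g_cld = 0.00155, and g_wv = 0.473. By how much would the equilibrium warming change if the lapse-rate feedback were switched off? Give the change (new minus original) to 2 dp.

1.26 °C

Original: g = 0.28545, ΔT = 1.9/(1−0.28545) = 2.6590 °C.
Without lapse-rate: g' = 0.51545, ΔT' = 1.9/(1−0.51545) = 3.9212 °C.
Change = 3.9212 − 2.6590 = 1.26 °C.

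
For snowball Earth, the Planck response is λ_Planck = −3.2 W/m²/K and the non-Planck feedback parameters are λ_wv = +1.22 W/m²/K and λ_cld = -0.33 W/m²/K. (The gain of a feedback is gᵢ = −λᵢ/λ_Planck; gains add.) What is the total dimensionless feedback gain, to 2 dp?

0.28

Convert to gains: g_wv = 1.22/3.2 = 0.3812; g_cld = -0.33/3.2 = -0.1031.
Total gain g = 0.2781.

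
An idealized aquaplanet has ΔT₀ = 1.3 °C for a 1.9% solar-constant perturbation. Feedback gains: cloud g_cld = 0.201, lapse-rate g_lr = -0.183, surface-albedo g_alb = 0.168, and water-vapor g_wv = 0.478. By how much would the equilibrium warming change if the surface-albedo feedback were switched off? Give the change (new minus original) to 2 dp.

-1.29 °C

Original: g = 0.664, ΔT = 1.3/(1−0.664) = 3.8690 °C.
Without surface-albedo: g' = 0.496, ΔT' = 1.3/(1−0.496) = 2.5794 °C.
Change = 2.5794 − 3.8690 = -1.29 °C.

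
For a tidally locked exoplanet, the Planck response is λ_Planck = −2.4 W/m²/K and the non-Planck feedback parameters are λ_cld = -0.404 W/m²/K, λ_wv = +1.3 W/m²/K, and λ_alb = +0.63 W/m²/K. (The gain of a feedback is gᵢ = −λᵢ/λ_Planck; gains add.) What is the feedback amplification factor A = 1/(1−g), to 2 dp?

2.75

Convert to gains: g_cld = -0.404/2.4 = -0.1683; g_wv = 1.3/2.4 = 0.5417; g_alb = 0.63/2.4 = 0.2625.
Total gain g = 0.6359.
A = 1/(1 − 0.6359) = 2.75.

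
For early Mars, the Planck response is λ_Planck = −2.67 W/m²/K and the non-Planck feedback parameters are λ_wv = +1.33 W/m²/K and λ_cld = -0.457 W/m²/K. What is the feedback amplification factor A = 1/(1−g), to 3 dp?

Convert to gains: g_wv = 1.33/2.67 = 0.4981; g_cld = -0.457/2.67 = -0.1712.
Total gain g = 0.3269.
A = 1/(1 − 0.3269) = 1.486.

1.486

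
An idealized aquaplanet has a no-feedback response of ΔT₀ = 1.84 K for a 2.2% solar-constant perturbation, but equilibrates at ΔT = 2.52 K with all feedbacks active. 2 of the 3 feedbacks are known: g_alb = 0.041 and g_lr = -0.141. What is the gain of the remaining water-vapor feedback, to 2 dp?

0.37

Amplification A = ΔT/ΔT₀ = 2.52/1.84 = 1.37.
Total gain g = 1 − 1/A = 1 − 1/1.37 = 0.2701.
Known gains sum to 0.041 − 0.141 = -0.1.
g_wv = 0.2701 + 0.1 = 0.37.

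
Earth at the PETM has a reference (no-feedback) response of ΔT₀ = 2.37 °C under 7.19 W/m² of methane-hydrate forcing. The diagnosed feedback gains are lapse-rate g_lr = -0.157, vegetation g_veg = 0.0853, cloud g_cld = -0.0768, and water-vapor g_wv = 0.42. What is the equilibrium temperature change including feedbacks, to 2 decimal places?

Total gain g = -0.157 + 0.0853 − 0.0768 + 0.42 = 0.2715.
Amplification A = 1/(1 − 0.2715) = 1.373.
ΔT = 2.37 × 1.373 = 3.25 °C.

3.25 °C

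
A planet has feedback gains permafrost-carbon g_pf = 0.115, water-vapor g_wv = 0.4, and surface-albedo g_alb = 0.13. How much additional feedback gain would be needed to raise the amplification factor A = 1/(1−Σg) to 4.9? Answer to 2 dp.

Current total gain = 0.645.
Target gain for A = 4.9: g* = 1 − 1/4.9 = 0.7959.
Additional gain needed = 0.7959 − 0.645 = 0.15.

0.15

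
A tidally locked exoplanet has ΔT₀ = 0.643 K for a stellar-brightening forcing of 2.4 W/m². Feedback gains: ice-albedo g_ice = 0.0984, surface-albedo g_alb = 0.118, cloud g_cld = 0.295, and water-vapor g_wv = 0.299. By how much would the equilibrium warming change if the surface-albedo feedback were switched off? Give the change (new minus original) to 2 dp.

-1.30 K

Original: g = 0.8104, ΔT = 0.643/(1−0.8104) = 3.3914 K.
Without surface-albedo: g' = 0.6924, ΔT' = 0.643/(1−0.6924) = 2.0904 K.
Change = 2.0904 − 3.3914 = -1.30 K.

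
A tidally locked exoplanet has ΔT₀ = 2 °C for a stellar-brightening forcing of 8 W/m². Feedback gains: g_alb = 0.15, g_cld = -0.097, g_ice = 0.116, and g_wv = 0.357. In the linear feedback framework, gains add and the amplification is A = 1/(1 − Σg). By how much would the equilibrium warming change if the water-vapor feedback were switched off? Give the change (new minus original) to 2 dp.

Original: g = 0.526, ΔT = 2/(1−0.526) = 4.2194 °C.
Without water-vapor: g' = 0.169, ΔT' = 2/(1−0.169) = 2.4067 °C.
Change = 2.4067 − 4.2194 = -1.81 °C.

-1.81 °C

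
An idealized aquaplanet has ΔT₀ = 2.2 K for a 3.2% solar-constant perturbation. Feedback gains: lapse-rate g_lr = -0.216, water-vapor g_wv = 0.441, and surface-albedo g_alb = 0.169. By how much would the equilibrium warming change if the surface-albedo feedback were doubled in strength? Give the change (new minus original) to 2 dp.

Original: g = 0.394, ΔT = 2.2/(1−0.394) = 3.6304 K.
With doubled surface-albedo: g' = 0.563, ΔT' = 2.2/(1−0.563) = 5.0343 K.
Change = 5.0343 − 3.6304 = 1.40 K.

1.40 K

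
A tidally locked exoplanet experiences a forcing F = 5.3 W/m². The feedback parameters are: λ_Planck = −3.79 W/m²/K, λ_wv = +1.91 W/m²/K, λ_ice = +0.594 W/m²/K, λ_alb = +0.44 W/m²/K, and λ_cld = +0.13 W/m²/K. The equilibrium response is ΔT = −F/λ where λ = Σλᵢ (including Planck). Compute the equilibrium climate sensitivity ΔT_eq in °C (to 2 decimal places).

Net feedback parameter λ = (−3.79) + (+1.91) + (+0.594) + (+0.44) + (+0.13) = -0.716 W/m²/K.
ΔT = −F/λ = −5.3/(-0.716) = 7.40 °C.

7.40 °C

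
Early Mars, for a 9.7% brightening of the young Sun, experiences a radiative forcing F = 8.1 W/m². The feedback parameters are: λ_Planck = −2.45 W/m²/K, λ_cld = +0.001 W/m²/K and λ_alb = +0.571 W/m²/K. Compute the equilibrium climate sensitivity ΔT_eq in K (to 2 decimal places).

4.31 K

Net feedback parameter λ = (−2.45) + (+0.001) + (+0.571) = -1.878 W/m²/K.
ΔT = −F/λ = −8.1/(-1.878) = 4.31 K.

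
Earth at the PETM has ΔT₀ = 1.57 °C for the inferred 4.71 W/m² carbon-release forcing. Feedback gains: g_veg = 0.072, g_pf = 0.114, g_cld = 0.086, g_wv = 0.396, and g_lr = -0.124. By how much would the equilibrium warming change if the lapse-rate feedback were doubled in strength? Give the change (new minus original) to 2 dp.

-0.74 °C

Original: g = 0.544, ΔT = 1.57/(1−0.544) = 3.4430 °C.
With doubled lapse-rate: g' = 0.42, ΔT' = 1.57/(1−0.42) = 2.7069 °C.
Change = 2.7069 − 3.4430 = -0.74 °C.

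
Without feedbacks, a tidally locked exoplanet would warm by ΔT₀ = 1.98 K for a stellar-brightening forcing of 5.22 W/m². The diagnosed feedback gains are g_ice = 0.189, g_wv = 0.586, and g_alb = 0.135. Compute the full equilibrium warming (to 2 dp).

Total gain g = 0.189 + 0.586 + 0.135 = 0.91.
Amplification A = 1/(1 − 0.91) = 11.11.
ΔT = 1.98 × 11.11 = 22.00 K.

22.00 K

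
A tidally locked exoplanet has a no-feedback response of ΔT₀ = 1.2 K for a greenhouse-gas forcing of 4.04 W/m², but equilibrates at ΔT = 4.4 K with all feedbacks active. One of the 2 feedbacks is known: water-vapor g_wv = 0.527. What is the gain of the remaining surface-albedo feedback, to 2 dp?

Amplification A = ΔT/ΔT₀ = 4.4/1.2 = 3.667.
Total gain g = 1 − 1/A = 1 − 1/3.667 = 0.7273.
The known gain is 0.527.
g_alb = 0.7273 − 0.527 = 0.20.

0.20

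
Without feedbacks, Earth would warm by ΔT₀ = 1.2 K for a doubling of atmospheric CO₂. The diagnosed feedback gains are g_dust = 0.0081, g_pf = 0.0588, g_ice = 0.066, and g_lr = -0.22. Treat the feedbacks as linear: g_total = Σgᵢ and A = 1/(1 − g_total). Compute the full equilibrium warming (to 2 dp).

Total gain g = 0.0081 + 0.0588 + 0.066 − 0.22 = -0.0871.
Amplification A = 1/(1 + 0.0871) = 0.9199.
ΔT = 1.2 × 0.9199 = 1.10 K.

1.10 K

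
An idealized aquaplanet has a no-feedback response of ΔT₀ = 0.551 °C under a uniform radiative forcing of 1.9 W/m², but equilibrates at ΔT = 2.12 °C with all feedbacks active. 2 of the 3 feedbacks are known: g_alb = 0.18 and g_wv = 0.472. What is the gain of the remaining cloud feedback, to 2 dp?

Amplification A = ΔT/ΔT₀ = 2.12/0.551 = 3.848.
Total gain g = 1 − 1/A = 1 − 1/3.848 = 0.7401.
Known gains sum to 0.18 + 0.472 = 0.652.
g_cld = 0.7401 − 0.652 = 0.09.

0.09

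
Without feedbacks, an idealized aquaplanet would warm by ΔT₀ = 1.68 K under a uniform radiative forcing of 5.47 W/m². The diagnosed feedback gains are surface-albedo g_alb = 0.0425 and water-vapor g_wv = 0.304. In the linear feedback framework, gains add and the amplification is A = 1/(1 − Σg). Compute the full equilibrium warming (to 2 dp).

2.57 K

Total gain g = 0.0425 + 0.304 = 0.3465.
Amplification A = 1/(1 − 0.3465) = 1.53.
ΔT = 1.68 × 1.53 = 2.57 K.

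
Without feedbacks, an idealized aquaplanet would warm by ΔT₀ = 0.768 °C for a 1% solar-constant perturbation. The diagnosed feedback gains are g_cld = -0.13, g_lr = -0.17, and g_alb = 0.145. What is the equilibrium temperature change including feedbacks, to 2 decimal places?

Total gain g = -0.13 − 0.17 + 0.145 = -0.155.
Amplification A = 1/(1 + 0.155) = 0.8658.
ΔT = 0.768 × 0.8658 = 0.66 °C.

0.66 °C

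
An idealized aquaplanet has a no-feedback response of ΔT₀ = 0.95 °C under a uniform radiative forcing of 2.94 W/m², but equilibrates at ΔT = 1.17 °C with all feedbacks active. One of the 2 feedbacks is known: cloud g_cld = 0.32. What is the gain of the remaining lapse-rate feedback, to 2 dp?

Amplification A = ΔT/ΔT₀ = 1.17/0.95 = 1.232.
Total gain g = 1 − 1/A = 1 − 1/1.232 = 0.1883.
The known gain is 0.32.
g_lr = 0.1883 − 0.32 = -0.13.

-0.13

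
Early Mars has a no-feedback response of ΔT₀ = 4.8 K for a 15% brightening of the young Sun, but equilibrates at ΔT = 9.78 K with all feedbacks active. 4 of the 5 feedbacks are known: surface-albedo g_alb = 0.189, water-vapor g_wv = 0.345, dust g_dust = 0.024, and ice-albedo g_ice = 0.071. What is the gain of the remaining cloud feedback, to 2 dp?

-0.12

Amplification A = ΔT/ΔT₀ = 9.78/4.8 = 2.038.
Total gain g = 1 − 1/A = 1 − 1/2.038 = 0.5093.
Known gains sum to 0.189 + 0.345 + 0.024 + 0.071 = 0.629.
g_cld = 0.5093 − 0.629 = -0.12.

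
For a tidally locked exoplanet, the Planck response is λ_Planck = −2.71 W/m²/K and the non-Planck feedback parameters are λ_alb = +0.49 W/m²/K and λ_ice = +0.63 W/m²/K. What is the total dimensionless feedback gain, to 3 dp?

Convert to gains: g_alb = 0.49/2.71 = 0.1808; g_ice = 0.63/2.71 = 0.2325.
Total gain g = 0.4133.

0.413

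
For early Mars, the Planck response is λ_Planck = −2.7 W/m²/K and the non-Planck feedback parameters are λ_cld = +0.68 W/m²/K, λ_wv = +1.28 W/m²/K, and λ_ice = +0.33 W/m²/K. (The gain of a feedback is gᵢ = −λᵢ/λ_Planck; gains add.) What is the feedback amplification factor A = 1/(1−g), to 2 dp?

6.59

Convert to gains: g_cld = 0.68/2.7 = 0.2519; g_wv = 1.28/2.7 = 0.4741; g_ice = 0.33/2.7 = 0.1222.
Total gain g = 0.8482.
A = 1/(1 − 0.8482) = 6.59.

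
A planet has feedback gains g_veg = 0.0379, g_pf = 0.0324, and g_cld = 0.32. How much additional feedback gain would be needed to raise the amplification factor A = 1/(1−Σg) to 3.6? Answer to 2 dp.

0.33

Current total gain = 0.3903.
Target gain for A = 3.6: g* = 1 − 1/3.6 = 0.7222.
Additional gain needed = 0.7222 − 0.3903 = 0.33.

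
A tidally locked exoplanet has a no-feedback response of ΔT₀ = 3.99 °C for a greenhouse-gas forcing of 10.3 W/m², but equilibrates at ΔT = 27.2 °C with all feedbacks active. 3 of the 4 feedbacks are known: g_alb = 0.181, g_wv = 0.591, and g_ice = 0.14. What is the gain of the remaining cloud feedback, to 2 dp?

Amplification A = ΔT/ΔT₀ = 27.2/3.99 = 6.817.
Total gain g = 1 − 1/A = 1 − 1/6.817 = 0.8533.
Known gains sum to 0.181 + 0.591 + 0.14 = 0.912.
g_cld = 0.8533 − 0.912 = -0.06.

-0.06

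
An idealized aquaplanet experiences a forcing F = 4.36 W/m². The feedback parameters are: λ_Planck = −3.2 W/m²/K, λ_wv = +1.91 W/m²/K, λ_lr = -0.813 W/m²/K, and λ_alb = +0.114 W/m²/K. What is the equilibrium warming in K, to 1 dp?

2.2 K

Net feedback parameter λ = (−3.2) + (+1.91) + (-0.813) + (+0.114) = -1.989 W/m²/K.
ΔT = −F/λ = −4.36/(-1.989) = 2.2 K.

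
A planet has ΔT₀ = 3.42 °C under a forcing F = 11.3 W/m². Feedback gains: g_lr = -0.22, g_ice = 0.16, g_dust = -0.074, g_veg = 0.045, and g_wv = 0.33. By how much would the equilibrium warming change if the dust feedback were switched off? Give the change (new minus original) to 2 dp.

Original: g = 0.241, ΔT = 3.42/(1−0.241) = 4.5059 °C.
Without dust: g' = 0.315, ΔT' = 3.42/(1−0.315) = 4.9927 °C.
Change = 4.9927 − 4.5059 = 0.49 °C.

0.49 °C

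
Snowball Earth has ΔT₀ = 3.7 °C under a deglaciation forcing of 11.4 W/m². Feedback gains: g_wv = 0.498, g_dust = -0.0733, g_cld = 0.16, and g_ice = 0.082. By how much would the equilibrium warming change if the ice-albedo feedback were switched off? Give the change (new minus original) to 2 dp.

-2.19 °C

Original: g = 0.6667, ΔT = 3.7/(1−0.6667) = 11.1011 °C.
Without ice-albedo: g' = 0.5847, ΔT' = 3.7/(1−0.5847) = 8.9092 °C.
Change = 8.9092 − 11.1011 = -2.19 °C.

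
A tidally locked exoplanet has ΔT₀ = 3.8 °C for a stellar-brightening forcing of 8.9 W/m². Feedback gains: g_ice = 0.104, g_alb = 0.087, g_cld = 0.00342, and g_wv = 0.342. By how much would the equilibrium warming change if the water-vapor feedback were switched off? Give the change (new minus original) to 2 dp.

Original: g = 0.53642, ΔT = 3.8/(1−0.53642) = 8.1971 °C.
Without water-vapor: g' = 0.19442, ΔT' = 3.8/(1−0.19442) = 4.7171 °C.
Change = 4.7171 − 8.1971 = -3.48 °C.

-3.48 °C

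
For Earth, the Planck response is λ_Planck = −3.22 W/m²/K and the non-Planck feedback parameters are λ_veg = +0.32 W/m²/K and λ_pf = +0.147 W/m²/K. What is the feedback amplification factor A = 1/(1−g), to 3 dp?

1.170

Convert to gains: g_veg = 0.32/3.22 = 0.09938; g_pf = 0.147/3.22 = 0.04565.
Total gain g = 0.14503.
A = 1/(1 − 0.14503) = 1.170.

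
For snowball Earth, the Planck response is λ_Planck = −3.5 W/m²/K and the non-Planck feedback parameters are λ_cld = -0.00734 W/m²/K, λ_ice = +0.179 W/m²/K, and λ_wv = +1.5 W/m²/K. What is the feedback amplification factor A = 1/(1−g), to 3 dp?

Convert to gains: g_cld = -0.00734/3.5 = -0.002097; g_ice = 0.179/3.5 = 0.05114; g_wv = 1.5/3.5 = 0.4286.
Total gain g = 0.477643.
A = 1/(1 − 0.477643) = 1.914.

1.914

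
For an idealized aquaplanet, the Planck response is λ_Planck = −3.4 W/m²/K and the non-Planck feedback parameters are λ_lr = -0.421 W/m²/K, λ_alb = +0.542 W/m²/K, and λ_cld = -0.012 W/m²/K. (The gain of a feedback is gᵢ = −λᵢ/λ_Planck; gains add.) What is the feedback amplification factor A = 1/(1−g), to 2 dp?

Convert to gains: g_lr = -0.421/3.4 = -0.1238; g_alb = 0.542/3.4 = 0.1594; g_cld = -0.012/3.4 = -0.003529.
Total gain g = 0.032071.
A = 1/(1 − 0.032071) = 1.03.

1.03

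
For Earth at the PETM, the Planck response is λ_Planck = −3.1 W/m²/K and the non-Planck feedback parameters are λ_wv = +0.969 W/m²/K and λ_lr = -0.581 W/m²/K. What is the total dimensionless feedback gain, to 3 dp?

Convert to gains: g_wv = 0.969/3.1 = 0.3126; g_lr = -0.581/3.1 = -0.1874.
Total gain g = 0.1252.

0.125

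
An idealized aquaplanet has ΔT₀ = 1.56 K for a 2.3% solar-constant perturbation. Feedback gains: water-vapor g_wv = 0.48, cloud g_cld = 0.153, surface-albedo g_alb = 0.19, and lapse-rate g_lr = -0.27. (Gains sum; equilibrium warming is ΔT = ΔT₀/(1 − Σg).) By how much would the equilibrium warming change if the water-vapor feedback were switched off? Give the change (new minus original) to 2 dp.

Original: g = 0.553, ΔT = 1.56/(1−0.553) = 3.4899 K.
Without water-vapor: g' = 0.073, ΔT' = 1.56/(1−0.073) = 1.6828 K.
Change = 1.6828 − 3.4899 = -1.81 K.

-1.81 K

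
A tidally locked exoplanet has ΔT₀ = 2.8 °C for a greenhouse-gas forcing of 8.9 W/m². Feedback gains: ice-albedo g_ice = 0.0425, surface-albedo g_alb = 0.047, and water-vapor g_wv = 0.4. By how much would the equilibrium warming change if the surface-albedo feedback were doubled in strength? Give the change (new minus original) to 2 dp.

Original: g = 0.4895, ΔT = 2.8/(1−0.4895) = 5.4848 °C.
With doubled surface-albedo: g' = 0.5365, ΔT' = 2.8/(1−0.5365) = 6.0410 °C.
Change = 6.0410 − 5.4848 = 0.56 °C.

0.56 °C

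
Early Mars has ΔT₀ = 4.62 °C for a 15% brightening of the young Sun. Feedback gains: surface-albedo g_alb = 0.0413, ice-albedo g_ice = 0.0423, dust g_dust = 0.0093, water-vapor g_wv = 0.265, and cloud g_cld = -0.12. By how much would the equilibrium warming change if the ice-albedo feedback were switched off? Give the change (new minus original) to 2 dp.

-0.32 °C

Original: g = 0.2379, ΔT = 4.62/(1−0.2379) = 6.0622 °C.
Without ice-albedo: g' = 0.1956, ΔT' = 4.62/(1−0.1956) = 5.7434 °C.
Change = 5.7434 − 6.0622 = -0.32 °C.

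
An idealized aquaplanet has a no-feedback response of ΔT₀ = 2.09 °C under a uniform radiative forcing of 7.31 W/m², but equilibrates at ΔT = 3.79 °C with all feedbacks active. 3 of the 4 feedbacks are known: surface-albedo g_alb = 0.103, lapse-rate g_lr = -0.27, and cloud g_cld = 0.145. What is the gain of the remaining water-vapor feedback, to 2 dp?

0.47

Amplification A = ΔT/ΔT₀ = 3.79/2.09 = 1.813.
Total gain g = 1 − 1/A = 1 − 1/1.813 = 0.4484.
Known gains sum to 0.103 − 0.27 + 0.145 = -0.022.
g_wv = 0.4484 + 0.022 = 0.47.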